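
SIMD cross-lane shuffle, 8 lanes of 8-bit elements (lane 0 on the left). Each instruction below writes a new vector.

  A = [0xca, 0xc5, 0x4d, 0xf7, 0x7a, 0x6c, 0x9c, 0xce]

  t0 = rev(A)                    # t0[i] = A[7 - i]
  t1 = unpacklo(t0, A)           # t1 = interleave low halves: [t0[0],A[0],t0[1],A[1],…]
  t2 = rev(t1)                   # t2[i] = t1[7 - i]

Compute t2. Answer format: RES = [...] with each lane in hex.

  t0: ce 9c 6c 7a f7 4d c5 ca
  t1: ce ca 9c c5 6c 4d 7a f7
  t2: f7 7a 4d 6c c5 9c ca ce

RES = [0xf7, 0x7a, 0x4d, 0x6c, 0xc5, 0x9c, 0xca, 0xce]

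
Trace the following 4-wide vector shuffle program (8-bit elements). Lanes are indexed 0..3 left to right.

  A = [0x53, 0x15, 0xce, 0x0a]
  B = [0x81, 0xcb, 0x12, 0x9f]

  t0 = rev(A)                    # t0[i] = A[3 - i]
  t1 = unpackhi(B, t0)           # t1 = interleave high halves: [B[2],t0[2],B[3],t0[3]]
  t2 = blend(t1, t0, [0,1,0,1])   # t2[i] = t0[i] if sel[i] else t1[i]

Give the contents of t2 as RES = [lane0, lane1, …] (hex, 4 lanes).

RES = [ 0x12  0xce  0x9f  0x53 ]

t0 = [0x0a, 0xce, 0x15, 0x53]
t1 = [0x12, 0x15, 0x9f, 0x53]
t2 = [0x12, 0xce, 0x9f, 0x53]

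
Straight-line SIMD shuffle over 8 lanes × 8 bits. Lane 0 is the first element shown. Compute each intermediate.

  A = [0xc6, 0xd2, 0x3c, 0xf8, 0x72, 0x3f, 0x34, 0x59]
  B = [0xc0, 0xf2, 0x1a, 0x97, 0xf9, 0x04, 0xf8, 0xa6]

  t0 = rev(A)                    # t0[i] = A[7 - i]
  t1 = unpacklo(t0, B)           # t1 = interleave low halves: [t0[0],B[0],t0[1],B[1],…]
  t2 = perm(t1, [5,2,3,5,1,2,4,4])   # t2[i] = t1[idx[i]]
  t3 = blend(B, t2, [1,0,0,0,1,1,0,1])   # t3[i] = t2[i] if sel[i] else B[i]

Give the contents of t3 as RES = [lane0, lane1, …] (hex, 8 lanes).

  t0: 59 34 3f 72 f8 3c d2 c6
  t1: 59 c0 34 f2 3f 1a 72 97
  t2: 1a 34 f2 1a c0 34 3f 3f
  t3: 1a f2 1a 97 c0 34 f8 3f

RES = [0x1a, 0xf2, 0x1a, 0x97, 0xc0, 0x34, 0xf8, 0x3f]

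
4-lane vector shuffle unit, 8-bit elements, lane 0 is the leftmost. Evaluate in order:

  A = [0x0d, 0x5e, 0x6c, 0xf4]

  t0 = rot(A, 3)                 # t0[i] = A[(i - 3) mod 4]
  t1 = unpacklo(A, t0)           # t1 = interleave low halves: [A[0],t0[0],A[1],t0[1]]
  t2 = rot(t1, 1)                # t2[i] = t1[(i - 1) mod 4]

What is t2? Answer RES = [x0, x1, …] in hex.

RES = [0x6c, 0x0d, 0x5e, 0x5e]

  t0: 5e 6c f4 0d
  t1: 0d 5e 5e 6c
  t2: 6c 0d 5e 5e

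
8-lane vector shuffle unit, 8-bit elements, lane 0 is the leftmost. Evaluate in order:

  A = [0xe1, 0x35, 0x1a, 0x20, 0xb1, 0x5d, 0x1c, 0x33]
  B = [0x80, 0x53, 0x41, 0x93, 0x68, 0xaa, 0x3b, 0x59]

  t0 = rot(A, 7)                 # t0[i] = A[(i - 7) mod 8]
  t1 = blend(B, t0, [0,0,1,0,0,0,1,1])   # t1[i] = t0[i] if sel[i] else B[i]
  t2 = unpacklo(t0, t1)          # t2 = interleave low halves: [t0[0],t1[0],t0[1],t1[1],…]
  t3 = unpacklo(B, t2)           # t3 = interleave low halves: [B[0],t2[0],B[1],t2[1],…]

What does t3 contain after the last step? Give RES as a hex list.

t0 = [0x35, 0x1a, 0x20, 0xb1, 0x5d, 0x1c, 0x33, 0xe1]
t1 = [0x80, 0x53, 0x20, 0x93, 0x68, 0xaa, 0x33, 0xe1]
t2 = [0x35, 0x80, 0x1a, 0x53, 0x20, 0x20, 0xb1, 0x93]
t3 = [0x80, 0x35, 0x53, 0x80, 0x41, 0x1a, 0x93, 0x53]

RES = [0x80, 0x35, 0x53, 0x80, 0x41, 0x1a, 0x93, 0x53]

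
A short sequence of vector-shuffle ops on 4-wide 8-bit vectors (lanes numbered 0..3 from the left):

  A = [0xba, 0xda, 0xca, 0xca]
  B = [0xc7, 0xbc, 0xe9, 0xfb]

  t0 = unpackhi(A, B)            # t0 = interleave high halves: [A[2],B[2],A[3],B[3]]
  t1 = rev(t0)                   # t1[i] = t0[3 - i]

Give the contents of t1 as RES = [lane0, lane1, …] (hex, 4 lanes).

t0 = [0xca, 0xe9, 0xca, 0xfb]
t1 = [0xfb, 0xca, 0xe9, 0xca]

RES = [0xfb, 0xca, 0xe9, 0xca]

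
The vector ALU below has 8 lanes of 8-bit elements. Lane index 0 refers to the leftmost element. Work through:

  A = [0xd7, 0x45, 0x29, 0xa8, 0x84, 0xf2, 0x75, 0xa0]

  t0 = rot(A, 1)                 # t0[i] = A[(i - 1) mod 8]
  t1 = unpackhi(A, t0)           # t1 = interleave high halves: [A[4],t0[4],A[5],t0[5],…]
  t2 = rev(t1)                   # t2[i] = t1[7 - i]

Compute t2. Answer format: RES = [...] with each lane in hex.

t0 = [0xa0, 0xd7, 0x45, 0x29, 0xa8, 0x84, 0xf2, 0x75]
t1 = [0x84, 0xa8, 0xf2, 0x84, 0x75, 0xf2, 0xa0, 0x75]
t2 = [0x75, 0xa0, 0xf2, 0x75, 0x84, 0xf2, 0xa8, 0x84]

RES = [ 0x75  0xa0  0xf2  0x75  0x84  0xf2  0xa8  0x84 ]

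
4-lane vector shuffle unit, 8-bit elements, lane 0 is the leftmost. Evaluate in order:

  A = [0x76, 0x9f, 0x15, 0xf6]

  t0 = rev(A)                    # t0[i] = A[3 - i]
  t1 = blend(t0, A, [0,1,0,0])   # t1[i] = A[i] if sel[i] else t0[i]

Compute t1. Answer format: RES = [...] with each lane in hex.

  t0: f6 15 9f 76
  t1: f6 9f 9f 76

RES = [ 0xf6  0x9f  0x9f  0x76 ]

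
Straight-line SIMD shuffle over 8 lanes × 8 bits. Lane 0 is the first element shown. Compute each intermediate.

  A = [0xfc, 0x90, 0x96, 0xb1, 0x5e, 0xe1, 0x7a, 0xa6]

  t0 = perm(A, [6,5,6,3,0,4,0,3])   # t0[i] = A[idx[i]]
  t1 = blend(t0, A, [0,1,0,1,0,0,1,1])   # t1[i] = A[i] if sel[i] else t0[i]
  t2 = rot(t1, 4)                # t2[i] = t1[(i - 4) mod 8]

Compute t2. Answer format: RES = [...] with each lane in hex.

RES = [ 0xfc  0x5e  0x7a  0xa6  0x7a  0x90  0x7a  0xb1 ]

t0 = [0x7a, 0xe1, 0x7a, 0xb1, 0xfc, 0x5e, 0xfc, 0xb1]
t1 = [0x7a, 0x90, 0x7a, 0xb1, 0xfc, 0x5e, 0x7a, 0xa6]
t2 = [0xfc, 0x5e, 0x7a, 0xa6, 0x7a, 0x90, 0x7a, 0xb1]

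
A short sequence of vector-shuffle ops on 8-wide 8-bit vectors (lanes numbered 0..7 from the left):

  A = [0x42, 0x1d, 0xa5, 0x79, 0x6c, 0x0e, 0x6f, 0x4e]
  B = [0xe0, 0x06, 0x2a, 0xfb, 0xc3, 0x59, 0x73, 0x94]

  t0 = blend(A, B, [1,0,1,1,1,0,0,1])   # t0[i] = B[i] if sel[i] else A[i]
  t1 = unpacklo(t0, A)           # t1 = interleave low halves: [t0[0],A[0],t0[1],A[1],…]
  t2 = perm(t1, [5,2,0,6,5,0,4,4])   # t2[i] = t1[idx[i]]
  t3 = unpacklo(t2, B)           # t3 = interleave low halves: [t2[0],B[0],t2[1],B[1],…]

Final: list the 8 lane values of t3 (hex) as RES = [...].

  t0: e0 1d 2a fb c3 0e 6f 94
  t1: e0 42 1d 1d 2a a5 fb 79
  t2: a5 1d e0 fb a5 e0 2a 2a
  t3: a5 e0 1d 06 e0 2a fb fb

RES = [0xa5, 0xe0, 0x1d, 0x06, 0xe0, 0x2a, 0xfb, 0xfb]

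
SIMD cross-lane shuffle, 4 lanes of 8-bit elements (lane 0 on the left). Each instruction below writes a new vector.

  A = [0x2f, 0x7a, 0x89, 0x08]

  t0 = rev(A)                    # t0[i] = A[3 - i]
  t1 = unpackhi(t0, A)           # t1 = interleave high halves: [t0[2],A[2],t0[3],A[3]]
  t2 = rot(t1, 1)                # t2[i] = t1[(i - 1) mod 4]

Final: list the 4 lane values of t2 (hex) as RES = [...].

RES = [ 0x08  0x7a  0x89  0x2f ]

→ t0 |08|89|7a|2f|
→ t1 |7a|89|2f|08|
→ t2 |08|7a|89|2f|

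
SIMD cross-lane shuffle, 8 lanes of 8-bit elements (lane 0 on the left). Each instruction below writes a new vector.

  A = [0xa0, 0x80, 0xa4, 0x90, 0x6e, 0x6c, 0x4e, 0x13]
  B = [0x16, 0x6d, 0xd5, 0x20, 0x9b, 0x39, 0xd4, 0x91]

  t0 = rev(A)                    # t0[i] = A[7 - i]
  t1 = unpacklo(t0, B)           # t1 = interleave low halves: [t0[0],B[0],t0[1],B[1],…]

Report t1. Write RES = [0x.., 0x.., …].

t0 = [0x13, 0x4e, 0x6c, 0x6e, 0x90, 0xa4, 0x80, 0xa0]
t1 = [0x13, 0x16, 0x4e, 0x6d, 0x6c, 0xd5, 0x6e, 0x20]

RES = [0x13, 0x16, 0x4e, 0x6d, 0x6c, 0xd5, 0x6e, 0x20]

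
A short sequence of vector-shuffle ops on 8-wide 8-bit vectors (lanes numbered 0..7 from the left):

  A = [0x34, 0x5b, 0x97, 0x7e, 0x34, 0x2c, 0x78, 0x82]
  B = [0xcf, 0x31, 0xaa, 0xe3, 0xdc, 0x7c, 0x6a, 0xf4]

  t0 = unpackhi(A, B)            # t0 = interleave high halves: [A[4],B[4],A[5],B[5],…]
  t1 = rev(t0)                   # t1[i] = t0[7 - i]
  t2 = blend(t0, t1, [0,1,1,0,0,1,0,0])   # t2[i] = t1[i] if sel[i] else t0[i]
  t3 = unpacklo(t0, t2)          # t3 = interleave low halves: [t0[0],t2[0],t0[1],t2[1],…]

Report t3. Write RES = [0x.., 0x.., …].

RES = [ 0x34  0x34  0xdc  0x82  0x2c  0x6a  0x7c  0x7c ]

t0 = [0x34, 0xdc, 0x2c, 0x7c, 0x78, 0x6a, 0x82, 0xf4]
t1 = [0xf4, 0x82, 0x6a, 0x78, 0x7c, 0x2c, 0xdc, 0x34]
t2 = [0x34, 0x82, 0x6a, 0x7c, 0x78, 0x2c, 0x82, 0xf4]
t3 = [0x34, 0x34, 0xdc, 0x82, 0x2c, 0x6a, 0x7c, 0x7c]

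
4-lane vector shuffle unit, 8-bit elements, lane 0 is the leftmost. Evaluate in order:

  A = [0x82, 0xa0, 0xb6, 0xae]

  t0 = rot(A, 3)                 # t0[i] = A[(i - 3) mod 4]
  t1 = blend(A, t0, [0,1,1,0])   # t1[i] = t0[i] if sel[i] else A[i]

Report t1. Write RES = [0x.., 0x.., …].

RES = [ 0x82  0xb6  0xae  0xae ]

t0 = [0xa0, 0xb6, 0xae, 0x82]
t1 = [0x82, 0xb6, 0xae, 0xae]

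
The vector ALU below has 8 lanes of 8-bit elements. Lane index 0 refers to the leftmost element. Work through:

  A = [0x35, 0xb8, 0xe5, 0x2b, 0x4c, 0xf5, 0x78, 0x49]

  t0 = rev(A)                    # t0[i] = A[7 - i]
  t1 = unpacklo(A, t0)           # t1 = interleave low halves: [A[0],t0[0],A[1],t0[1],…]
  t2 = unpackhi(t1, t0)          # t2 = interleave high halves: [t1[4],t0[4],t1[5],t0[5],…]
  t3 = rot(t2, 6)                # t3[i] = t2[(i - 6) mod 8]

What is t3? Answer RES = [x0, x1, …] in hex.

RES = [ 0xf5  0xe5  0x2b  0xb8  0x4c  0x35  0xe5  0x2b ]

→ t0 |49|78|f5|4c|2b|e5|b8|35|
→ t1 |35|49|b8|78|e5|f5|2b|4c|
→ t2 |e5|2b|f5|e5|2b|b8|4c|35|
→ t3 |f5|e5|2b|b8|4c|35|e5|2b|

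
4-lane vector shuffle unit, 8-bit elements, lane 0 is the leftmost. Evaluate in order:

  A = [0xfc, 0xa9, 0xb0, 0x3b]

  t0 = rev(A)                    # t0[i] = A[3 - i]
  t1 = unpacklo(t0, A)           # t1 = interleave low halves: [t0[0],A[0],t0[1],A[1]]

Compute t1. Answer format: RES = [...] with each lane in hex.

RES = [ 0x3b  0xfc  0xb0  0xa9 ]

→ t0 |3b|b0|a9|fc|
→ t1 |3b|fc|b0|a9|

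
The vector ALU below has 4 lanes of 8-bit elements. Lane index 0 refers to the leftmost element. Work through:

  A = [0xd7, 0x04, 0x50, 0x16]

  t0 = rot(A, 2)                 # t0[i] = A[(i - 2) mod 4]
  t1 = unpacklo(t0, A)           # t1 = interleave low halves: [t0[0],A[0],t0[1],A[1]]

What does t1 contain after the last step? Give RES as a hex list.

→ t0 |50|16|d7|04|
→ t1 |50|d7|16|04|

RES = [0x50, 0xd7, 0x16, 0x04]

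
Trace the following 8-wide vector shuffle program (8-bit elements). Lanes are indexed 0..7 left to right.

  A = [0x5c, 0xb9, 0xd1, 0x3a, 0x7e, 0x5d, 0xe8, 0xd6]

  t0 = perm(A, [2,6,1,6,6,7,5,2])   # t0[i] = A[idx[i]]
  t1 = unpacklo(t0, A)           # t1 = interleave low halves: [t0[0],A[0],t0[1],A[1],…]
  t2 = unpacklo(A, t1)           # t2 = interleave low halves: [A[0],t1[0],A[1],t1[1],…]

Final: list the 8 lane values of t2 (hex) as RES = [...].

RES = [0x5c, 0xd1, 0xb9, 0x5c, 0xd1, 0xe8, 0x3a, 0xb9]

→ t0 |d1|e8|b9|e8|e8|d6|5d|d1|
→ t1 |d1|5c|e8|b9|b9|d1|e8|3a|
→ t2 |5c|d1|b9|5c|d1|e8|3a|b9|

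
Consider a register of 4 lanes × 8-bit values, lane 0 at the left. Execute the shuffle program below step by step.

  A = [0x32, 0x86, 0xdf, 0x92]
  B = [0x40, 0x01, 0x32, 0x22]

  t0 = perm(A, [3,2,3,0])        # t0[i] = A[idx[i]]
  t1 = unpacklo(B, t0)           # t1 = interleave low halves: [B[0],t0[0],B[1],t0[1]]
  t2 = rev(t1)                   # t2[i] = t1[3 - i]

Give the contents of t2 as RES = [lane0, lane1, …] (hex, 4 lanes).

t0 = [0x92, 0xdf, 0x92, 0x32]
t1 = [0x40, 0x92, 0x01, 0xdf]
t2 = [0xdf, 0x01, 0x92, 0x40]

RES = [ 0xdf  0x01  0x92  0x40 ]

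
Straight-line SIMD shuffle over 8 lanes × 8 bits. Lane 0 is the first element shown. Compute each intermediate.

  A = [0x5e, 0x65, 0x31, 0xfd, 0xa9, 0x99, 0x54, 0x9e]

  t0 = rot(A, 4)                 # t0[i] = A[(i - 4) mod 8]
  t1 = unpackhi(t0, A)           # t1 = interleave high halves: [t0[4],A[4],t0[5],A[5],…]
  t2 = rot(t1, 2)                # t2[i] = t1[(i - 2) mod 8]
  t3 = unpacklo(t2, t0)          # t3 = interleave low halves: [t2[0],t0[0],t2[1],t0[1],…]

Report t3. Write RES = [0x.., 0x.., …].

RES = [ 0xfd  0xa9  0x9e  0x99  0x5e  0x54  0xa9  0x9e ]

→ t0 |a9|99|54|9e|5e|65|31|fd|
→ t1 |5e|a9|65|99|31|54|fd|9e|
→ t2 |fd|9e|5e|a9|65|99|31|54|
→ t3 |fd|a9|9e|99|5e|54|a9|9e|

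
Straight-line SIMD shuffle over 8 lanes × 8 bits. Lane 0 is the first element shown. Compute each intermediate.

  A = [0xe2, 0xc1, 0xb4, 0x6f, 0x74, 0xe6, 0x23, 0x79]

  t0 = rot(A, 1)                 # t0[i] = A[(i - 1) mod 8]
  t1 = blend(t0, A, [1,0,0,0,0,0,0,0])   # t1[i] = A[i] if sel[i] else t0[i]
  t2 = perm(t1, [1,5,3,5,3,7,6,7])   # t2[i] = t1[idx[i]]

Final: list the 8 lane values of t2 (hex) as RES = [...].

t0 = [0x79, 0xe2, 0xc1, 0xb4, 0x6f, 0x74, 0xe6, 0x23]
t1 = [0xe2, 0xe2, 0xc1, 0xb4, 0x6f, 0x74, 0xe6, 0x23]
t2 = [0xe2, 0x74, 0xb4, 0x74, 0xb4, 0x23, 0xe6, 0x23]

RES = [0xe2, 0x74, 0xb4, 0x74, 0xb4, 0x23, 0xe6, 0x23]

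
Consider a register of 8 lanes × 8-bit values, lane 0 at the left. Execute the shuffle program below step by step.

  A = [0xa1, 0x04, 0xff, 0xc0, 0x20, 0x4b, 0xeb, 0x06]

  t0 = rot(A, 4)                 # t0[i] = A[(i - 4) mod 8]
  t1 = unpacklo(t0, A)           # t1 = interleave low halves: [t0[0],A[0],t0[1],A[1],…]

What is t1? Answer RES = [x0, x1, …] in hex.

RES = [0x20, 0xa1, 0x4b, 0x04, 0xeb, 0xff, 0x06, 0xc0]

  t0: 20 4b eb 06 a1 04 ff c0
  t1: 20 a1 4b 04 eb ff 06 c0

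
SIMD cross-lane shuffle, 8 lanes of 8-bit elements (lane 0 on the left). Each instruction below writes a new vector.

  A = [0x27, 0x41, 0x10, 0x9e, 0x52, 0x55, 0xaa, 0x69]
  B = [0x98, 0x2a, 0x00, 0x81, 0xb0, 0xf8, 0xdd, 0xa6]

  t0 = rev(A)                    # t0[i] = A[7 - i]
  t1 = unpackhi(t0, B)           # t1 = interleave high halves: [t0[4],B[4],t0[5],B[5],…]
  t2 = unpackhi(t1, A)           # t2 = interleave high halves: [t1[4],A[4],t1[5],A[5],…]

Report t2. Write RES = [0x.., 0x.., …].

RES = [0x41, 0x52, 0xdd, 0x55, 0x27, 0xaa, 0xa6, 0x69]

t0 = [0x69, 0xaa, 0x55, 0x52, 0x9e, 0x10, 0x41, 0x27]
t1 = [0x9e, 0xb0, 0x10, 0xf8, 0x41, 0xdd, 0x27, 0xa6]
t2 = [0x41, 0x52, 0xdd, 0x55, 0x27, 0xaa, 0xa6, 0x69]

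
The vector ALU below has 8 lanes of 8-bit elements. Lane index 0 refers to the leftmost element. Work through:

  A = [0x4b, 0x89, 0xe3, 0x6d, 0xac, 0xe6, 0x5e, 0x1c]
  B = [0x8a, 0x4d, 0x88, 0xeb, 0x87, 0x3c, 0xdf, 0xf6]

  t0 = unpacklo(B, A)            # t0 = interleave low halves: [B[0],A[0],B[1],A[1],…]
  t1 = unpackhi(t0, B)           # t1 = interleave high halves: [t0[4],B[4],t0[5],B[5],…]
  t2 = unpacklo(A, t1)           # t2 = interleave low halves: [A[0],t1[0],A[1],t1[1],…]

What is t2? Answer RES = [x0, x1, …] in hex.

  t0: 8a 4b 4d 89 88 e3 eb 6d
  t1: 88 87 e3 3c eb df 6d f6
  t2: 4b 88 89 87 e3 e3 6d 3c

RES = [0x4b, 0x88, 0x89, 0x87, 0xe3, 0xe3, 0x6d, 0x3c]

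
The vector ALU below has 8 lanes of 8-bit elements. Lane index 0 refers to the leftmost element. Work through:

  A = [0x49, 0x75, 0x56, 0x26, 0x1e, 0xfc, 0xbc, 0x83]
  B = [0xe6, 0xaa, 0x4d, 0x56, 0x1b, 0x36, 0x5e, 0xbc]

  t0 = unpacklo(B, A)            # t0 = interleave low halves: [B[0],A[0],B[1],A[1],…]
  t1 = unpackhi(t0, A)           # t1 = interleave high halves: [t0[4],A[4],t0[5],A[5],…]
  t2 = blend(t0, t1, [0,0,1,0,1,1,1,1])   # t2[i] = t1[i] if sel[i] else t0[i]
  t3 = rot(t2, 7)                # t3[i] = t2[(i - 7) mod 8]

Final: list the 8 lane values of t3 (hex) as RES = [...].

t0 = [0xe6, 0x49, 0xaa, 0x75, 0x4d, 0x56, 0x56, 0x26]
t1 = [0x4d, 0x1e, 0x56, 0xfc, 0x56, 0xbc, 0x26, 0x83]
t2 = [0xe6, 0x49, 0x56, 0x75, 0x56, 0xbc, 0x26, 0x83]
t3 = [0x49, 0x56, 0x75, 0x56, 0xbc, 0x26, 0x83, 0xe6]

RES = [0x49, 0x56, 0x75, 0x56, 0xbc, 0x26, 0x83, 0xe6]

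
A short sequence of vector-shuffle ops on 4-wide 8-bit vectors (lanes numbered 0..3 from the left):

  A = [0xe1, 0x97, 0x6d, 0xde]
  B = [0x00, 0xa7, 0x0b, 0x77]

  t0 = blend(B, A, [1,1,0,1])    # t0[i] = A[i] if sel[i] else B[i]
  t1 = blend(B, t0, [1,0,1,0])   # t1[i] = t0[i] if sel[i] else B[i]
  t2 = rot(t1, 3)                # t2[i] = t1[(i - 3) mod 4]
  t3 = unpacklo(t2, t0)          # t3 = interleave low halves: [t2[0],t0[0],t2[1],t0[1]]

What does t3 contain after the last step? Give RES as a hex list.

t0 = [0xe1, 0x97, 0x0b, 0xde]
t1 = [0xe1, 0xa7, 0x0b, 0x77]
t2 = [0xa7, 0x0b, 0x77, 0xe1]
t3 = [0xa7, 0xe1, 0x0b, 0x97]

RES = [0xa7, 0xe1, 0x0b, 0x97]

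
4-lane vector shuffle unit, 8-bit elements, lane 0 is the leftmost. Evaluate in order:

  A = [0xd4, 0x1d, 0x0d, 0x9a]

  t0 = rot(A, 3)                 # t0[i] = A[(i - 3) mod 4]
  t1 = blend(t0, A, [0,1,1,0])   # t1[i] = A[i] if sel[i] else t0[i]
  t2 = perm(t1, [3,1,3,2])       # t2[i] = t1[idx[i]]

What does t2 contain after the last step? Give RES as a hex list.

t0 = [0x1d, 0x0d, 0x9a, 0xd4]
t1 = [0x1d, 0x1d, 0x0d, 0xd4]
t2 = [0xd4, 0x1d, 0xd4, 0x0d]

RES = [0xd4, 0x1d, 0xd4, 0x0d]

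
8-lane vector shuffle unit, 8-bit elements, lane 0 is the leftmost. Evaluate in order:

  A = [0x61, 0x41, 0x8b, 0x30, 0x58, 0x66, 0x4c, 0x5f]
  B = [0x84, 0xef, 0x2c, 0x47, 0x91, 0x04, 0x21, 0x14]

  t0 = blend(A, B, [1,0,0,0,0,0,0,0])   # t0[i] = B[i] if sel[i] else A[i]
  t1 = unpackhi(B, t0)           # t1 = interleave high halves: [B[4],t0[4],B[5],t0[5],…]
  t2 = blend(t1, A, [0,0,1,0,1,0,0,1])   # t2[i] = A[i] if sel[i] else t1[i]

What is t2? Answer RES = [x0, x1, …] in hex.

  t0: 84 41 8b 30 58 66 4c 5f
  t1: 91 58 04 66 21 4c 14 5f
  t2: 91 58 8b 66 58 4c 14 5f

RES = [ 0x91  0x58  0x8b  0x66  0x58  0x4c  0x14  0x5f ]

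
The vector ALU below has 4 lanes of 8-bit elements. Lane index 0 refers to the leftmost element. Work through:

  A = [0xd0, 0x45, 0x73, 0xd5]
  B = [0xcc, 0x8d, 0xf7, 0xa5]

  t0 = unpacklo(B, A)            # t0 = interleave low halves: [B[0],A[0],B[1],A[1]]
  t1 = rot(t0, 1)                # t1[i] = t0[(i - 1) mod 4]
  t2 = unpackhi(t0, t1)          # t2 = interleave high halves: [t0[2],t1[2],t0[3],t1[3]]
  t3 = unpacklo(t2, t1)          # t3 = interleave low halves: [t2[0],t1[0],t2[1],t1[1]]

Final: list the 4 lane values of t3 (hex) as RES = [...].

  t0: cc d0 8d 45
  t1: 45 cc d0 8d
  t2: 8d d0 45 8d
  t3: 8d 45 d0 cc

RES = [0x8d, 0x45, 0xd0, 0xcc]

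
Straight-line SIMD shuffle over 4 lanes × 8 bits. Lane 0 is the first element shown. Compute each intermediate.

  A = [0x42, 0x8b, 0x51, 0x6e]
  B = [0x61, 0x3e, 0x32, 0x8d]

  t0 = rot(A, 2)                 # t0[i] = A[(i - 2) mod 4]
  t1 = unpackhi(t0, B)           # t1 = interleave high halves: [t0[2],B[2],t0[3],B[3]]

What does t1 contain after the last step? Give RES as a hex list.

RES = [0x42, 0x32, 0x8b, 0x8d]

→ t0 |51|6e|42|8b|
→ t1 |42|32|8b|8d|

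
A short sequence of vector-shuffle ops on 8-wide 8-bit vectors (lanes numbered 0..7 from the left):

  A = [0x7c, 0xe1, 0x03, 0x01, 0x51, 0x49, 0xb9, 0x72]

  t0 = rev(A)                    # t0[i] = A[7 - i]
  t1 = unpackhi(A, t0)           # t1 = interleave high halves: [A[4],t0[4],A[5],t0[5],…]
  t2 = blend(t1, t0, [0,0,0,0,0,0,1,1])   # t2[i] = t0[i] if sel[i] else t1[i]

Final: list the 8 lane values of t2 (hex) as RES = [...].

t0 = [0x72, 0xb9, 0x49, 0x51, 0x01, 0x03, 0xe1, 0x7c]
t1 = [0x51, 0x01, 0x49, 0x03, 0xb9, 0xe1, 0x72, 0x7c]
t2 = [0x51, 0x01, 0x49, 0x03, 0xb9, 0xe1, 0xe1, 0x7c]

RES = [ 0x51  0x01  0x49  0x03  0xb9  0xe1  0xe1  0x7c ]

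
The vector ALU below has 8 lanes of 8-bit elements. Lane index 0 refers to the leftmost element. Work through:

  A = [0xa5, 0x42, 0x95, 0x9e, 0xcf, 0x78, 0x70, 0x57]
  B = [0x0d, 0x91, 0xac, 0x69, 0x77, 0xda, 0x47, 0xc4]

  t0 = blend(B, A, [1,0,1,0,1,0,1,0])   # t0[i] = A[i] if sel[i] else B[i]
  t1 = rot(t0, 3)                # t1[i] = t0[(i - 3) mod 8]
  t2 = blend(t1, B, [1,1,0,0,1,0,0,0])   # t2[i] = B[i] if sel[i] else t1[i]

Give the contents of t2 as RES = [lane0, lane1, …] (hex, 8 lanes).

→ t0 |a5|91|95|69|cf|da|70|c4|
→ t1 |da|70|c4|a5|91|95|69|cf|
→ t2 |0d|91|c4|a5|77|95|69|cf|

RES = [0x0d, 0x91, 0xc4, 0xa5, 0x77, 0x95, 0x69, 0xcf]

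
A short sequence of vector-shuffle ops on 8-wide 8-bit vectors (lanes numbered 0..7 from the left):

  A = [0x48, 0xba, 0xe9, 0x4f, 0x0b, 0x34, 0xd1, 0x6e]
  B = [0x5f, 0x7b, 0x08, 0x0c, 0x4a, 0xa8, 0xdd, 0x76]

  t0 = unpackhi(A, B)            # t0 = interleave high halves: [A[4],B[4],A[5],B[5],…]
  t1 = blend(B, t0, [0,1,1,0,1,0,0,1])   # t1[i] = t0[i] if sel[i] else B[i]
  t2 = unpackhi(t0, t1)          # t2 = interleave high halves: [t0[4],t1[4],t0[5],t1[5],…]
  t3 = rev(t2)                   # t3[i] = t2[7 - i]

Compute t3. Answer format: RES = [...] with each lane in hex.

→ t0 |0b|4a|34|a8|d1|dd|6e|76|
→ t1 |5f|4a|34|0c|d1|a8|dd|76|
→ t2 |d1|d1|dd|a8|6e|dd|76|76|
→ t3 |76|76|dd|6e|a8|dd|d1|d1|

RES = [0x76, 0x76, 0xdd, 0x6e, 0xa8, 0xdd, 0xd1, 0xd1]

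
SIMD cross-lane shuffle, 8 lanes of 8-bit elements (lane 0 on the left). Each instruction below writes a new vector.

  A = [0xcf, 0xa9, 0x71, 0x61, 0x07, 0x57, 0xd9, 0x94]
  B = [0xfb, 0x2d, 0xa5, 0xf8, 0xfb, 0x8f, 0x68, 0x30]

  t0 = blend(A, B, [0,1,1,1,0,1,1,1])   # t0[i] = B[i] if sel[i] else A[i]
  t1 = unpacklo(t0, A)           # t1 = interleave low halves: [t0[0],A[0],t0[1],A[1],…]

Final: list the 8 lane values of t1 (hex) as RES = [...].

RES = [ 0xcf  0xcf  0x2d  0xa9  0xa5  0x71  0xf8  0x61 ]

t0 = [0xcf, 0x2d, 0xa5, 0xf8, 0x07, 0x8f, 0x68, 0x30]
t1 = [0xcf, 0xcf, 0x2d, 0xa9, 0xa5, 0x71, 0xf8, 0x61]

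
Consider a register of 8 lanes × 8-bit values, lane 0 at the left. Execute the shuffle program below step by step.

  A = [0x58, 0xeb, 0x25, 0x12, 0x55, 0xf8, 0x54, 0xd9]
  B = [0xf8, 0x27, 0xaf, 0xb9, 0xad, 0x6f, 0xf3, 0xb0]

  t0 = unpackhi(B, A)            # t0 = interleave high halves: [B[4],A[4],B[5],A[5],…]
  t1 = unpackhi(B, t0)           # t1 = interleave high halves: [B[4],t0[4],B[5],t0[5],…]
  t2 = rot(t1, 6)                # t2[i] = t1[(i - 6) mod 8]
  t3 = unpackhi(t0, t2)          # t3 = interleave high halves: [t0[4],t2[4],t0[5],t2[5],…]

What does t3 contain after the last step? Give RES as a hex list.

  t0: ad 55 6f f8 f3 54 b0 d9
  t1: ad f3 6f 54 f3 b0 b0 d9
  t2: 6f 54 f3 b0 b0 d9 ad f3
  t3: f3 b0 54 d9 b0 ad d9 f3

RES = [ 0xf3  0xb0  0x54  0xd9  0xb0  0xad  0xd9  0xf3 ]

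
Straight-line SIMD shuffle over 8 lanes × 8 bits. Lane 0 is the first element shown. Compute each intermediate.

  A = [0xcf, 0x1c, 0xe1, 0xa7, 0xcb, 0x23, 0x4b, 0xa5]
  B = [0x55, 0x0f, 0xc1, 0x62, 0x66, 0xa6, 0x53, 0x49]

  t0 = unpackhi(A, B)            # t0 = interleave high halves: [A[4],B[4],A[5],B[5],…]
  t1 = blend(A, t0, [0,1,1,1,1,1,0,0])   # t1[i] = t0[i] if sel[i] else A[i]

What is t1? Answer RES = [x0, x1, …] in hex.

t0 = [0xcb, 0x66, 0x23, 0xa6, 0x4b, 0x53, 0xa5, 0x49]
t1 = [0xcf, 0x66, 0x23, 0xa6, 0x4b, 0x53, 0x4b, 0xa5]

RES = [ 0xcf  0x66  0x23  0xa6  0x4b  0x53  0x4b  0xa5 ]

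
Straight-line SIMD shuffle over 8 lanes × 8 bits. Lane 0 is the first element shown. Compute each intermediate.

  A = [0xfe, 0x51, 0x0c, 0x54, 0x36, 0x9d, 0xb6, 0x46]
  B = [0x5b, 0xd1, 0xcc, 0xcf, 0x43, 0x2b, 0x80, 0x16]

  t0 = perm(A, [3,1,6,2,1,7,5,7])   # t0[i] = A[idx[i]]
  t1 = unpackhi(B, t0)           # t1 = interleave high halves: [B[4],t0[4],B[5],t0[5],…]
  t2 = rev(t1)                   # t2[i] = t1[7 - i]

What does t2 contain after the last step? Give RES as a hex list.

t0 = [0x54, 0x51, 0xb6, 0x0c, 0x51, 0x46, 0x9d, 0x46]
t1 = [0x43, 0x51, 0x2b, 0x46, 0x80, 0x9d, 0x16, 0x46]
t2 = [0x46, 0x16, 0x9d, 0x80, 0x46, 0x2b, 0x51, 0x43]

RES = [0x46, 0x16, 0x9d, 0x80, 0x46, 0x2b, 0x51, 0x43]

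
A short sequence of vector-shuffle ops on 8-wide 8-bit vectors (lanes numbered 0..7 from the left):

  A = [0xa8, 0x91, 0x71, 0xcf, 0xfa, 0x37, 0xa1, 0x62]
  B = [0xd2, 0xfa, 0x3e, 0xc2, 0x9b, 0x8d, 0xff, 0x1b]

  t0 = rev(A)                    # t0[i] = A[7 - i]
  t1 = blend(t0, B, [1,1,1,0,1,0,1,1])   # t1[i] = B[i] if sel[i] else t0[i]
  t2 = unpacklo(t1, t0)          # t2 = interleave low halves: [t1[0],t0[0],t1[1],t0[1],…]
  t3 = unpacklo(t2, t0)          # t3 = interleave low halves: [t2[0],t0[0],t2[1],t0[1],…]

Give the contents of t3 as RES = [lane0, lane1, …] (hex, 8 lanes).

  t0: 62 a1 37 fa cf 71 91 a8
  t1: d2 fa 3e fa 9b 71 ff 1b
  t2: d2 62 fa a1 3e 37 fa fa
  t3: d2 62 62 a1 fa 37 a1 fa

RES = [ 0xd2  0x62  0x62  0xa1  0xfa  0x37  0xa1  0xfa ]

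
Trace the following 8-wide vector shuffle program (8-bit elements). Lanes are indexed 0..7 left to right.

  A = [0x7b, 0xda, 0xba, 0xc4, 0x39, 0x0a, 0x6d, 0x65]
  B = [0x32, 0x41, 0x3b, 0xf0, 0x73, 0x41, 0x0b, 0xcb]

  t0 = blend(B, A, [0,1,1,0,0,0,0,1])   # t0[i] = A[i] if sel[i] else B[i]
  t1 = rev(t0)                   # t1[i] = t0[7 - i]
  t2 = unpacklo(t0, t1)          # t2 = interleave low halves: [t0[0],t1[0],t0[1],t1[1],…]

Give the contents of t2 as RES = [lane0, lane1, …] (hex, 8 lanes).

RES = [ 0x32  0x65  0xda  0x0b  0xba  0x41  0xf0  0x73 ]

→ t0 |32|da|ba|f0|73|41|0b|65|
→ t1 |65|0b|41|73|f0|ba|da|32|
→ t2 |32|65|da|0b|ba|41|f0|73|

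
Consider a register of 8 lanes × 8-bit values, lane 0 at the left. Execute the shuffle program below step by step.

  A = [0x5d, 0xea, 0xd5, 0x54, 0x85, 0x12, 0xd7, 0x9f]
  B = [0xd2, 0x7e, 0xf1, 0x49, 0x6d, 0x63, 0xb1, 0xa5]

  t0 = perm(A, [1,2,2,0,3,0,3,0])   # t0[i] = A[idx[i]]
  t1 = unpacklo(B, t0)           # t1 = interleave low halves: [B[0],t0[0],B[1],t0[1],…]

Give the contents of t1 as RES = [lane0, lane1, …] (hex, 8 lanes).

→ t0 |ea|d5|d5|5d|54|5d|54|5d|
→ t1 |d2|ea|7e|d5|f1|d5|49|5d|

RES = [ 0xd2  0xea  0x7e  0xd5  0xf1  0xd5  0x49  0x5d ]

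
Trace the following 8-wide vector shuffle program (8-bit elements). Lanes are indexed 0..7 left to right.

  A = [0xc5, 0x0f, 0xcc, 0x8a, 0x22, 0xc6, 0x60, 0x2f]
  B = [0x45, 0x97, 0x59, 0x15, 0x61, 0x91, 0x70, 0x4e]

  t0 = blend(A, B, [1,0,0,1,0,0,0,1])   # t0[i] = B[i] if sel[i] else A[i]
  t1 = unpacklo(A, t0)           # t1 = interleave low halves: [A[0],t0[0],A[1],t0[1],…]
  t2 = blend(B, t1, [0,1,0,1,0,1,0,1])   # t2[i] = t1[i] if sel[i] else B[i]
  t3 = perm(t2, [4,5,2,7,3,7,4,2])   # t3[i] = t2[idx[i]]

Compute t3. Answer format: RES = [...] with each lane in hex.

  t0: 45 0f cc 15 22 c6 60 4e
  t1: c5 45 0f 0f cc cc 8a 15
  t2: 45 45 59 0f 61 cc 70 15
  t3: 61 cc 59 15 0f 15 61 59

RES = [0x61, 0xcc, 0x59, 0x15, 0x0f, 0x15, 0x61, 0x59]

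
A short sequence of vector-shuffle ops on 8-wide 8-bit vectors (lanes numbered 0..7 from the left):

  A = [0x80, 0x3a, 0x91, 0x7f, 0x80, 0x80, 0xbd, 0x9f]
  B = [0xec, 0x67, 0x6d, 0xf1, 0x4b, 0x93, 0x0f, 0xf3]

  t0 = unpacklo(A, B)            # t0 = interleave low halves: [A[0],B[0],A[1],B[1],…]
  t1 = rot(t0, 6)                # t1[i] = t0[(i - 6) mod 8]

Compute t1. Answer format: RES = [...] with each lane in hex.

RES = [0x3a, 0x67, 0x91, 0x6d, 0x7f, 0xf1, 0x80, 0xec]

→ t0 |80|ec|3a|67|91|6d|7f|f1|
→ t1 |3a|67|91|6d|7f|f1|80|ec|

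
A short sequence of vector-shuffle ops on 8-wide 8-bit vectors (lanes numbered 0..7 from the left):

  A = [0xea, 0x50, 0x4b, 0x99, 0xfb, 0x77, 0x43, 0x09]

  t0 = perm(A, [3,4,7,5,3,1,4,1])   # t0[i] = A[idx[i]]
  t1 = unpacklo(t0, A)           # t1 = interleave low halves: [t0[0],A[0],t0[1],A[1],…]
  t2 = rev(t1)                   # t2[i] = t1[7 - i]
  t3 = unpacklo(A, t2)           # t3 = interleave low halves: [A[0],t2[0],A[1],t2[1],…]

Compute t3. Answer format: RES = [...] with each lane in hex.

t0 = [0x99, 0xfb, 0x09, 0x77, 0x99, 0x50, 0xfb, 0x50]
t1 = [0x99, 0xea, 0xfb, 0x50, 0x09, 0x4b, 0x77, 0x99]
t2 = [0x99, 0x77, 0x4b, 0x09, 0x50, 0xfb, 0xea, 0x99]
t3 = [0xea, 0x99, 0x50, 0x77, 0x4b, 0x4b, 0x99, 0x09]

RES = [ 0xea  0x99  0x50  0x77  0x4b  0x4b  0x99  0x09 ]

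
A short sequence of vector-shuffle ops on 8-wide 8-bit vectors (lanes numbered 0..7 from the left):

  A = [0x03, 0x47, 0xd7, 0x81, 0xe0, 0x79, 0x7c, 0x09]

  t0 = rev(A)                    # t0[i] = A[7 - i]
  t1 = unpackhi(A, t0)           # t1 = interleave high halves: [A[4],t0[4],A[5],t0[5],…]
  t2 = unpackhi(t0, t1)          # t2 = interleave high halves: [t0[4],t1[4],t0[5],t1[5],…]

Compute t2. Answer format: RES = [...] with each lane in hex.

RES = [0x81, 0x7c, 0xd7, 0x47, 0x47, 0x09, 0x03, 0x03]

→ t0 |09|7c|79|e0|81|d7|47|03|
→ t1 |e0|81|79|d7|7c|47|09|03|
→ t2 |81|7c|d7|47|47|09|03|03|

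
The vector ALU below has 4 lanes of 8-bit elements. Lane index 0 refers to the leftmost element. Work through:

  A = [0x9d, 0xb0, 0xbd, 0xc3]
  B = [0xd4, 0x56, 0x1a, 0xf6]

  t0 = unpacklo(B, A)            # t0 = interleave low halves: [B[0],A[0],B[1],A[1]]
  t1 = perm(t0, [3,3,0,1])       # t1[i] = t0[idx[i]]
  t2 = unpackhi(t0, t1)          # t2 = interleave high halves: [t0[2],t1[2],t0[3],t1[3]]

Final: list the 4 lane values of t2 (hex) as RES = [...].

RES = [0x56, 0xd4, 0xb0, 0x9d]

t0 = [0xd4, 0x9d, 0x56, 0xb0]
t1 = [0xb0, 0xb0, 0xd4, 0x9d]
t2 = [0x56, 0xd4, 0xb0, 0x9d]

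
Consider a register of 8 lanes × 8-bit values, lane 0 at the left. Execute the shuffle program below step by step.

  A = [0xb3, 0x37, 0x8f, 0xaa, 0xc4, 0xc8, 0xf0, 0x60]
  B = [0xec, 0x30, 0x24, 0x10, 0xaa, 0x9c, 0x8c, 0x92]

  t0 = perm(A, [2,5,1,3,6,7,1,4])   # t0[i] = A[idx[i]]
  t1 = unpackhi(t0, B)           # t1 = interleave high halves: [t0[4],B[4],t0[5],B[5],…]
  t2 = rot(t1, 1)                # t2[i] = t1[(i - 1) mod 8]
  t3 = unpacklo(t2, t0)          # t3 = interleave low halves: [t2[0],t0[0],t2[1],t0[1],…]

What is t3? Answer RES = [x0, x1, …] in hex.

RES = [ 0x92  0x8f  0xf0  0xc8  0xaa  0x37  0x60  0xaa ]

  t0: 8f c8 37 aa f0 60 37 c4
  t1: f0 aa 60 9c 37 8c c4 92
  t2: 92 f0 aa 60 9c 37 8c c4
  t3: 92 8f f0 c8 aa 37 60 aa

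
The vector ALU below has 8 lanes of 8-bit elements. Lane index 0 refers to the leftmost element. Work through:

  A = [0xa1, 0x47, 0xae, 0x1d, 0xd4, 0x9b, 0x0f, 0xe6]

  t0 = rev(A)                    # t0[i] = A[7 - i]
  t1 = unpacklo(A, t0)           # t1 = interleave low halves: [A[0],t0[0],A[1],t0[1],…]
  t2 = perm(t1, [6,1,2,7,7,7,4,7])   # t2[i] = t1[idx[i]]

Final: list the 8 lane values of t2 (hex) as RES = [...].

RES = [0x1d, 0xe6, 0x47, 0xd4, 0xd4, 0xd4, 0xae, 0xd4]

  t0: e6 0f 9b d4 1d ae 47 a1
  t1: a1 e6 47 0f ae 9b 1d d4
  t2: 1d e6 47 d4 d4 d4 ae d4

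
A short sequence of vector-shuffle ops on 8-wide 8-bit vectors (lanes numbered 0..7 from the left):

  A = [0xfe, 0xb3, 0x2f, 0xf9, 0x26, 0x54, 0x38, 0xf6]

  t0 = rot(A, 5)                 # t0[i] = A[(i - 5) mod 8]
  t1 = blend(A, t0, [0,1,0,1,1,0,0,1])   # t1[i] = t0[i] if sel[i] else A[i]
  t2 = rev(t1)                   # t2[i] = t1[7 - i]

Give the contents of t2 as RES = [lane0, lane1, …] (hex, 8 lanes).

RES = [ 0x2f  0x38  0x54  0xf6  0x38  0x2f  0x26  0xfe ]

  t0: f9 26 54 38 f6 fe b3 2f
  t1: fe 26 2f 38 f6 54 38 2f
  t2: 2f 38 54 f6 38 2f 26 fe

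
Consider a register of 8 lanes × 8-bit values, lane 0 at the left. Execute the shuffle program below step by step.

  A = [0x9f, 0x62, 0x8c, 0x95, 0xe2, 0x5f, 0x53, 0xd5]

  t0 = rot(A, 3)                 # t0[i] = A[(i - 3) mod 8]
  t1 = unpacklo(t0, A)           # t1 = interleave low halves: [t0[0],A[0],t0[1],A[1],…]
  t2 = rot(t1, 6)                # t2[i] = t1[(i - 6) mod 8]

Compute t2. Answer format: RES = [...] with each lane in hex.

  t0: 5f 53 d5 9f 62 8c 95 e2
  t1: 5f 9f 53 62 d5 8c 9f 95
  t2: 53 62 d5 8c 9f 95 5f 9f

RES = [0x53, 0x62, 0xd5, 0x8c, 0x9f, 0x95, 0x5f, 0x9f]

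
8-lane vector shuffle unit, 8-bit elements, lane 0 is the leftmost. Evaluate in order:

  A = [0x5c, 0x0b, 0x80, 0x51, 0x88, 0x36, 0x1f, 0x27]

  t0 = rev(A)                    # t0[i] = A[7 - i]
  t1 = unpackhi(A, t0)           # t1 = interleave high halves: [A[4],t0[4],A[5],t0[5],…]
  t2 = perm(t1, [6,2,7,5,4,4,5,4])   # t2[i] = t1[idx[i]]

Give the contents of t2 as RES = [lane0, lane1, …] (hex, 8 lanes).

  t0: 27 1f 36 88 51 80 0b 5c
  t1: 88 51 36 80 1f 0b 27 5c
  t2: 27 36 5c 0b 1f 1f 0b 1f

RES = [ 0x27  0x36  0x5c  0x0b  0x1f  0x1f  0x0b  0x1f ]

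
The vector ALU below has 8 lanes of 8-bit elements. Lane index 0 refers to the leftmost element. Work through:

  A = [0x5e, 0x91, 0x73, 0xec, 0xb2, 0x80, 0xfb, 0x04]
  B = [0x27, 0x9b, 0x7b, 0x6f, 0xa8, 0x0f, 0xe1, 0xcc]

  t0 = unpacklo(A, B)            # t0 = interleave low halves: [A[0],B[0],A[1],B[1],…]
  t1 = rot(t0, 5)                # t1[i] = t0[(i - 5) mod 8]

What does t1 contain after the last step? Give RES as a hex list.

→ t0 |5e|27|91|9b|73|7b|ec|6f|
→ t1 |9b|73|7b|ec|6f|5e|27|91|

RES = [ 0x9b  0x73  0x7b  0xec  0x6f  0x5e  0x27  0x91 ]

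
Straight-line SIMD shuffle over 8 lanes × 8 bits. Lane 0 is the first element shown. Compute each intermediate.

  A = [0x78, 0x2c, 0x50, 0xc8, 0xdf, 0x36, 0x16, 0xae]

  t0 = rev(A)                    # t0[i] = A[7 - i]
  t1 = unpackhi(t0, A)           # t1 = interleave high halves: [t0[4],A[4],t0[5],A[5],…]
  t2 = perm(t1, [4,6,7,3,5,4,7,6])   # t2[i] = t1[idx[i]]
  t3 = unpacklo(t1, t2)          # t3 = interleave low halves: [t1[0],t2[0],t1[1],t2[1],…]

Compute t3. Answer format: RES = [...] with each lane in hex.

t0 = [0xae, 0x16, 0x36, 0xdf, 0xc8, 0x50, 0x2c, 0x78]
t1 = [0xc8, 0xdf, 0x50, 0x36, 0x2c, 0x16, 0x78, 0xae]
t2 = [0x2c, 0x78, 0xae, 0x36, 0x16, 0x2c, 0xae, 0x78]
t3 = [0xc8, 0x2c, 0xdf, 0x78, 0x50, 0xae, 0x36, 0x36]

RES = [0xc8, 0x2c, 0xdf, 0x78, 0x50, 0xae, 0x36, 0x36]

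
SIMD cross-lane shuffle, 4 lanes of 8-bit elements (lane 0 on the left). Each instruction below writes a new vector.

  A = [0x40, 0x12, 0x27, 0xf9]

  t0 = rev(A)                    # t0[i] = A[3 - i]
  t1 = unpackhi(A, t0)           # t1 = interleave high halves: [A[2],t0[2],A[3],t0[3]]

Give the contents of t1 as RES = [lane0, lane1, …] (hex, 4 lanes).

→ t0 |f9|27|12|40|
→ t1 |27|12|f9|40|

RES = [0x27, 0x12, 0xf9, 0x40]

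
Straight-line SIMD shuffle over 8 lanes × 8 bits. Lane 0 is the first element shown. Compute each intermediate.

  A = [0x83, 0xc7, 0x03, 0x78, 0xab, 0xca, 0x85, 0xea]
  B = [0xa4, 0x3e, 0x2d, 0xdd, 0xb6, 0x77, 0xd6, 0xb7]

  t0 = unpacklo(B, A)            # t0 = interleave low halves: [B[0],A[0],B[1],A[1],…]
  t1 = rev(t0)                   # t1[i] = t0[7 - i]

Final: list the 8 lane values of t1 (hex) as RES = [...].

RES = [0x78, 0xdd, 0x03, 0x2d, 0xc7, 0x3e, 0x83, 0xa4]

→ t0 |a4|83|3e|c7|2d|03|dd|78|
→ t1 |78|dd|03|2d|c7|3e|83|a4|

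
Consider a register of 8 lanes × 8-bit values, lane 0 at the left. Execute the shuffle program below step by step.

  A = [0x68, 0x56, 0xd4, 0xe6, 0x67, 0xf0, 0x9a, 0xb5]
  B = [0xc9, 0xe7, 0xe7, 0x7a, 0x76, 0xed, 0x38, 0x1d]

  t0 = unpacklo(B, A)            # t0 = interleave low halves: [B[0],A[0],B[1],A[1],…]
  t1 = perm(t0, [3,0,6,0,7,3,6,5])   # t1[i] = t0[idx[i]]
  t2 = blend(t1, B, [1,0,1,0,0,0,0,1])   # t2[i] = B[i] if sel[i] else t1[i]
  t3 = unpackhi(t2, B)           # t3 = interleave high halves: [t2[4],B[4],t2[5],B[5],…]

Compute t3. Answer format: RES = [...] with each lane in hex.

→ t0 |c9|68|e7|56|e7|d4|7a|e6|
→ t1 |56|c9|7a|c9|e6|56|7a|d4|
→ t2 |c9|c9|e7|c9|e6|56|7a|1d|
→ t3 |e6|76|56|ed|7a|38|1d|1d|

RES = [0xe6, 0x76, 0x56, 0xed, 0x7a, 0x38, 0x1d, 0x1d]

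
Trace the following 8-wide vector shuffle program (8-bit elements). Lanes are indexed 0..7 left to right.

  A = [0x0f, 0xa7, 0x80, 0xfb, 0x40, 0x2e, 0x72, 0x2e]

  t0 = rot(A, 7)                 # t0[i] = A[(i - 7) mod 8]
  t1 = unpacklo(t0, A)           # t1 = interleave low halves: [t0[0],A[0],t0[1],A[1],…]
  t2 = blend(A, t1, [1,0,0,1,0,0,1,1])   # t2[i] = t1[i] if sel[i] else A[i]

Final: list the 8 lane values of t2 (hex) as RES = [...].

RES = [ 0xa7  0xa7  0x80  0xa7  0x40  0x2e  0x40  0xfb ]

t0 = [0xa7, 0x80, 0xfb, 0x40, 0x2e, 0x72, 0x2e, 0x0f]
t1 = [0xa7, 0x0f, 0x80, 0xa7, 0xfb, 0x80, 0x40, 0xfb]
t2 = [0xa7, 0xa7, 0x80, 0xa7, 0x40, 0x2e, 0x40, 0xfb]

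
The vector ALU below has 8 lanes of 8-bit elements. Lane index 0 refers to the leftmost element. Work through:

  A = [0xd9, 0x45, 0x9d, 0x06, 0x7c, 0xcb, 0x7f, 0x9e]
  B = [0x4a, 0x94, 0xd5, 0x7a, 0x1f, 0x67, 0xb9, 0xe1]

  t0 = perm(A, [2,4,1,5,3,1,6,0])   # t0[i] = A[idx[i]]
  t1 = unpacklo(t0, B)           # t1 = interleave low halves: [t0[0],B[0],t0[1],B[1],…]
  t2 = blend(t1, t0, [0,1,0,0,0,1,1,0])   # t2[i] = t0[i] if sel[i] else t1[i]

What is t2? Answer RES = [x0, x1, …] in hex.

  t0: 9d 7c 45 cb 06 45 7f d9
  t1: 9d 4a 7c 94 45 d5 cb 7a
  t2: 9d 7c 7c 94 45 45 7f 7a

RES = [0x9d, 0x7c, 0x7c, 0x94, 0x45, 0x45, 0x7f, 0x7a]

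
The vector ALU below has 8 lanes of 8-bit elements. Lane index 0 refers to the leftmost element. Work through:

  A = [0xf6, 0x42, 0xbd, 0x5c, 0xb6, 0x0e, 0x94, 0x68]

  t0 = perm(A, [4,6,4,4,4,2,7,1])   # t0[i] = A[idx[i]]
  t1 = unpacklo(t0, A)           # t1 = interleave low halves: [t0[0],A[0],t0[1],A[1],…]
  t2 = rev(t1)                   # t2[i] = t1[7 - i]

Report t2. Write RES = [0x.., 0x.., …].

RES = [0x5c, 0xb6, 0xbd, 0xb6, 0x42, 0x94, 0xf6, 0xb6]

t0 = [0xb6, 0x94, 0xb6, 0xb6, 0xb6, 0xbd, 0x68, 0x42]
t1 = [0xb6, 0xf6, 0x94, 0x42, 0xb6, 0xbd, 0xb6, 0x5c]
t2 = [0x5c, 0xb6, 0xbd, 0xb6, 0x42, 0x94, 0xf6, 0xb6]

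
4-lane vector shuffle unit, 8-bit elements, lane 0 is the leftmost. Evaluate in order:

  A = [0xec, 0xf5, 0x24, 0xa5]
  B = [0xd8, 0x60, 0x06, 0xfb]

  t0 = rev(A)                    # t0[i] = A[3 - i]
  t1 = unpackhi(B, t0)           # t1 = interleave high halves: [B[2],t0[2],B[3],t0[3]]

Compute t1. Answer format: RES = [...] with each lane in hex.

t0 = [0xa5, 0x24, 0xf5, 0xec]
t1 = [0x06, 0xf5, 0xfb, 0xec]

RES = [0x06, 0xf5, 0xfb, 0xec]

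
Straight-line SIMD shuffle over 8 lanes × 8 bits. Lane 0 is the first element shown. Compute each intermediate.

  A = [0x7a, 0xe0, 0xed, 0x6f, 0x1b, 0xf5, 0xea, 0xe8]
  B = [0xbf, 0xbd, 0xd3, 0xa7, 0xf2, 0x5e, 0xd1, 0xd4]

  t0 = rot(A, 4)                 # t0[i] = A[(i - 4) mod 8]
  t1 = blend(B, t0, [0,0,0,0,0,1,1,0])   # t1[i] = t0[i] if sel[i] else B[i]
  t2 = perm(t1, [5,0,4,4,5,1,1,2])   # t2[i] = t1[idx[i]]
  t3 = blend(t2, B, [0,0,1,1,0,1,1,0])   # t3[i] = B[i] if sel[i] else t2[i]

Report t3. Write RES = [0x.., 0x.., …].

RES = [0xe0, 0xbf, 0xd3, 0xa7, 0xe0, 0x5e, 0xd1, 0xd3]

  t0: 1b f5 ea e8 7a e0 ed 6f
  t1: bf bd d3 a7 f2 e0 ed d4
  t2: e0 bf f2 f2 e0 bd bd d3
  t3: e0 bf d3 a7 e0 5e d1 d3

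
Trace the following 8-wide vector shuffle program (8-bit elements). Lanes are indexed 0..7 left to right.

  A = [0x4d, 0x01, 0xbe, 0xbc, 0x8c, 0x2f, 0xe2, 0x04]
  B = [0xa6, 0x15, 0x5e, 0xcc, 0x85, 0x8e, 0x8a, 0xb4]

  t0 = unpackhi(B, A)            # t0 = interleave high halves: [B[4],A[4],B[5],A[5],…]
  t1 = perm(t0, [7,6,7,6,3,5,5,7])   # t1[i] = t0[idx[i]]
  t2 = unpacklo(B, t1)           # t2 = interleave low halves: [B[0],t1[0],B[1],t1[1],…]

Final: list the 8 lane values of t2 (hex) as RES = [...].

  t0: 85 8c 8e 2f 8a e2 b4 04
  t1: 04 b4 04 b4 2f e2 e2 04
  t2: a6 04 15 b4 5e 04 cc b4

RES = [0xa6, 0x04, 0x15, 0xb4, 0x5e, 0x04, 0xcc, 0xb4]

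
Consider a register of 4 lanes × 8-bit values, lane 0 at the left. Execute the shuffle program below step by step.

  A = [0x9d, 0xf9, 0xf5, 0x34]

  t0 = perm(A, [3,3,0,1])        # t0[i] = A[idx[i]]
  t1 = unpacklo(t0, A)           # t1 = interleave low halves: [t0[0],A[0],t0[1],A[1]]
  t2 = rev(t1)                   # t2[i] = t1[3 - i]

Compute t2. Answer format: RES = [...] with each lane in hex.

→ t0 |34|34|9d|f9|
→ t1 |34|9d|34|f9|
→ t2 |f9|34|9d|34|

RES = [ 0xf9  0x34  0x9d  0x34 ]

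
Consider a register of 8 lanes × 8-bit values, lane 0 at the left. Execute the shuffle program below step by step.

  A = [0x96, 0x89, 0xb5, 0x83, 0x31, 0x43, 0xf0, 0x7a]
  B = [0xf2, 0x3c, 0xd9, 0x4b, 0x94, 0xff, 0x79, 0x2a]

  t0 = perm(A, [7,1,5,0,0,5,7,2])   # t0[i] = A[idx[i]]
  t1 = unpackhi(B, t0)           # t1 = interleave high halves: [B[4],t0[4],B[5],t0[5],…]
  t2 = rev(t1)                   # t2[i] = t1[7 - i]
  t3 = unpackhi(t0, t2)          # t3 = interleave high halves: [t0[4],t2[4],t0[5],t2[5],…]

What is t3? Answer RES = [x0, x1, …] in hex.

RES = [0x96, 0x43, 0x43, 0xff, 0x7a, 0x96, 0xb5, 0x94]

  t0: 7a 89 43 96 96 43 7a b5
  t1: 94 96 ff 43 79 7a 2a b5
  t2: b5 2a 7a 79 43 ff 96 94
  t3: 96 43 43 ff 7a 96 b5 94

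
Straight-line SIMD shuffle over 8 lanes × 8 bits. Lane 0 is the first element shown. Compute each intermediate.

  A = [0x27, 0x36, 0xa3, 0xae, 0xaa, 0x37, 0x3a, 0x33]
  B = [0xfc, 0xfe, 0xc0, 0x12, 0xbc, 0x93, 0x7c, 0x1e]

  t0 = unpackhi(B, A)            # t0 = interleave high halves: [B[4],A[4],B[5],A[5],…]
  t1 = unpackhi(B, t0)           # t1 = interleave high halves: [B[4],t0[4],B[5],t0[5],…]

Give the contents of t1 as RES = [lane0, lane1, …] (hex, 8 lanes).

RES = [0xbc, 0x7c, 0x93, 0x3a, 0x7c, 0x1e, 0x1e, 0x33]

t0 = [0xbc, 0xaa, 0x93, 0x37, 0x7c, 0x3a, 0x1e, 0x33]
t1 = [0xbc, 0x7c, 0x93, 0x3a, 0x7c, 0x1e, 0x1e, 0x33]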